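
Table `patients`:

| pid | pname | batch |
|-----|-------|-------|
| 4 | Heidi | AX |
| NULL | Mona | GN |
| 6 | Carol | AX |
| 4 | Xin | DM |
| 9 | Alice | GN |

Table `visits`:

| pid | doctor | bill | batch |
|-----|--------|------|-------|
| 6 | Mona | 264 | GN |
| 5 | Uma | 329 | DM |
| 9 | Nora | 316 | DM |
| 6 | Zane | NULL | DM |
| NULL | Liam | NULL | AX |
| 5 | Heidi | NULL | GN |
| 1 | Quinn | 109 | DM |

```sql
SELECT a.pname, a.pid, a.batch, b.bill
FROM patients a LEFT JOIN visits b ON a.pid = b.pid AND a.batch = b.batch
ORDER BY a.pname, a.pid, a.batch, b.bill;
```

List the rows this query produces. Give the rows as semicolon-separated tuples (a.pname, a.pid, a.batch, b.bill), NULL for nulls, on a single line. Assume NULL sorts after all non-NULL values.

(Alice, 9, GN, NULL); (Carol, 6, AX, NULL); (Heidi, 4, AX, NULL); (Mona, NULL, GN, NULL); (Xin, 4, DM, NULL)

LEFT JOIN keeps every row from `patients`; unmatched rows get NULL for `visits`'s columns.
Matching on a.pid = b.pid AND a.batch = b.batch. A NULL in a compared column never satisfies the condition.
Matched pairs: 0; unmatched a rows kept: 5.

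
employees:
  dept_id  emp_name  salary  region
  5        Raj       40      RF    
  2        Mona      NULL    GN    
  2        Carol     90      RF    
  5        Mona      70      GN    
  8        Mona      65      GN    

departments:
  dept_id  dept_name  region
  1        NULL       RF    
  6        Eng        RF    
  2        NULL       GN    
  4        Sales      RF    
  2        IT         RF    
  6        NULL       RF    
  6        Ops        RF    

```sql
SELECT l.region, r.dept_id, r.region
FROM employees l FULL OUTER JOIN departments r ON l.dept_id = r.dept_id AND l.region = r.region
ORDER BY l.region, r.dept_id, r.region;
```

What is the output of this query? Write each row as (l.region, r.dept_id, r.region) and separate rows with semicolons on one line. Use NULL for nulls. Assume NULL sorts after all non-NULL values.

(GN, 2, GN); (GN, NULL, NULL); (GN, NULL, NULL); (RF, 2, RF); (RF, NULL, NULL); (NULL, 1, RF); (NULL, 4, RF); (NULL, 6, RF); (NULL, 6, RF); (NULL, 6, RF)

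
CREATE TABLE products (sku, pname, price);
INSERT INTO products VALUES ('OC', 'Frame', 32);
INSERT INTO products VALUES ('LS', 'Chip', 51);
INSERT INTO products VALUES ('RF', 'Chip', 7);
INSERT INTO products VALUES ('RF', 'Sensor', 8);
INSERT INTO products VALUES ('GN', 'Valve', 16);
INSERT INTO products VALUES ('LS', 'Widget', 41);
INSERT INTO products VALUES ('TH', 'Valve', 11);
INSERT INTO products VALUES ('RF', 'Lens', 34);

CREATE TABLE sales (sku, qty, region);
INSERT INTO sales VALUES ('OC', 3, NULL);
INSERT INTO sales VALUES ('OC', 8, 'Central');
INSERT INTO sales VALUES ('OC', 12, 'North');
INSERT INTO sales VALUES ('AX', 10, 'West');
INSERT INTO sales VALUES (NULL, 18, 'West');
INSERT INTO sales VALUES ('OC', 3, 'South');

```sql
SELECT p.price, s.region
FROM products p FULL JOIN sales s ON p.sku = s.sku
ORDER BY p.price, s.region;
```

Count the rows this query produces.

13

FULL OUTER JOIN keeps every row from both sides; unmatched rows get NULL for the other side's columns.
Matching on p.sku = s.sku. A NULL in a compared column never satisfies the condition.
Matched pairs: 4; unmatched p rows kept: 7; unmatched s rows kept: 2.
Total: 4 matched + 9 padded = 13 rows.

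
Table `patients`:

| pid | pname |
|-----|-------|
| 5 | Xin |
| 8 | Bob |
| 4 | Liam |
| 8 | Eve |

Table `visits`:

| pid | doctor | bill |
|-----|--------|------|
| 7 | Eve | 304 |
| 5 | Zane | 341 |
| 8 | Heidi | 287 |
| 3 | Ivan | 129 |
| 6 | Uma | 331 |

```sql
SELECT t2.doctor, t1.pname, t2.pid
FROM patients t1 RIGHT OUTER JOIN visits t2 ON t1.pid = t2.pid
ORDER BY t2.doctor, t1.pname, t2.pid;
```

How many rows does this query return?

6

RIGHT JOIN keeps every row from `visits`; unmatched rows get NULL for `patients`'s columns.
Matching on t1.pid = t2.pid.
- t1[0] pid=5 → 1 match(es) in t2 → 1 row(s).
- t1[1] pid=8 → 1 match(es) in t2 → 1 row(s).
- t1[2] pid=4 → no match.
- t1[3] pid=8 → 1 match(es) in t2 → 1 row(s).
- 3 row(s) from t2 found no t1 partner → padded with NULL.
Total: 3 matched + 3 padded = 6 rows.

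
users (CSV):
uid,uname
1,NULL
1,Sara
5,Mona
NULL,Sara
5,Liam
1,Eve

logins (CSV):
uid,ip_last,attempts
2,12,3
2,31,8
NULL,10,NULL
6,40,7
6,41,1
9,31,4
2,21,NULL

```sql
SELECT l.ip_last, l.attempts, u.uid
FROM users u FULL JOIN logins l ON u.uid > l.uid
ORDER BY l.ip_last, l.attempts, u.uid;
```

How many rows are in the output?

14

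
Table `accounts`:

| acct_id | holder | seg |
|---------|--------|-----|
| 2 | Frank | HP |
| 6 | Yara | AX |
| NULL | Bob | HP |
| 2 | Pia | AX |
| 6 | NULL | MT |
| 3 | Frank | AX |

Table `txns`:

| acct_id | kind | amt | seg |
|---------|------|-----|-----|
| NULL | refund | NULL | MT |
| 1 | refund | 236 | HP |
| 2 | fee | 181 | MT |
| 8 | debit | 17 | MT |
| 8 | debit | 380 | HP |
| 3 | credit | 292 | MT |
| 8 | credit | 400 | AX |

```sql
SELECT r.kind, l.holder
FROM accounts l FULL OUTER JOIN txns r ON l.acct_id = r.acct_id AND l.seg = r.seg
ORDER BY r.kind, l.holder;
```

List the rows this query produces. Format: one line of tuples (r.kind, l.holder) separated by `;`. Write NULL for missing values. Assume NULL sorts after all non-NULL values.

FULL OUTER JOIN keeps every row from both sides; unmatched rows get NULL for the other side's columns.
Matching on l.acct_id = r.acct_id AND l.seg = r.seg. A NULL in a compared column never satisfies the condition.
- l row (acct_id=2, seg=HP): no match → kept, r columns NULL.
- l row (acct_id=6, seg=AX): no match → kept, r columns NULL.
- l row (acct_id=NULL, seg=HP): no match → kept, r columns NULL.
- l row (acct_id=2, seg=AX): no match → kept, r columns NULL.
- l row (acct_id=6, seg=MT): no match → kept, r columns NULL.
- l row (acct_id=3, seg=AX): no match → kept, r columns NULL.
- 7 r row(s) had no l match → kept, l columns NULL.

(credit, NULL); (credit, NULL); (debit, NULL); (debit, NULL); (fee, NULL); (refund, NULL); (refund, NULL); (NULL, Bob); (NULL, Frank); (NULL, Frank); (NULL, Pia); (NULL, Yara); (NULL, NULL)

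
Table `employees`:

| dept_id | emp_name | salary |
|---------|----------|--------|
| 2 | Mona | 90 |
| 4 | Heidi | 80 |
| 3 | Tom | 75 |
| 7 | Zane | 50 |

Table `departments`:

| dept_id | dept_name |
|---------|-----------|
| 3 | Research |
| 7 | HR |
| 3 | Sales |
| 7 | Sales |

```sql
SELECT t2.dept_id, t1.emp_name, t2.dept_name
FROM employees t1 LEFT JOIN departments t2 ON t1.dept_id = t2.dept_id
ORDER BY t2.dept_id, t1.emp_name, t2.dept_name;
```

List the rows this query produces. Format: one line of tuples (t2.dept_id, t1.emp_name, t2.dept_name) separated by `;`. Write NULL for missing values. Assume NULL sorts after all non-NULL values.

(3, Tom, Research); (3, Tom, Sales); (7, Zane, HR); (7, Zane, Sales); (NULL, Heidi, NULL); (NULL, Mona, NULL)

LEFT JOIN keeps every row from `employees`; unmatched rows get NULL for `departments`'s columns.
Matching on t1.dept_id = t2.dept_id.
- t1 row (dept_id=2): no match → kept, t2 columns NULL.
- t1 row (dept_id=4): no match → kept, t2 columns NULL.
- t1 row (dept_id=3): matches 2 t2 row(s) → 2 output row(s).
- t1 row (dept_id=7): matches 2 t2 row(s) → 2 output row(s).
After projecting and ordering:
t2.dept_id | t1.emp_name | t2.dept_name
3 | Tom | Research
3 | Tom | Sales
7 | Zane | HR
7 | Zane | Sales
NULL | Heidi | NULL
NULL | Mona | NULL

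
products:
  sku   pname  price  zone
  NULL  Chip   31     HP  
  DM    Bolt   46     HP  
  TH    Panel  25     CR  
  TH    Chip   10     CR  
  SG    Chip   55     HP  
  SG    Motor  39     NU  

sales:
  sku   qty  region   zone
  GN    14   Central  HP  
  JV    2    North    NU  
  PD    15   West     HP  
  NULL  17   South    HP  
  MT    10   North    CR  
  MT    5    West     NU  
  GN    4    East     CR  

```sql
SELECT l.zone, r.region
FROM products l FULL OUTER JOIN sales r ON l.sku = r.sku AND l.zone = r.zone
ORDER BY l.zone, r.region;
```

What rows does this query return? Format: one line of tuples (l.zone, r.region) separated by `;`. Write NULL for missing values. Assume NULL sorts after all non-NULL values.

(CR, NULL); (CR, NULL); (HP, NULL); (HP, NULL); (HP, NULL); (NU, NULL); (NULL, Central); (NULL, East); (NULL, North); (NULL, North); (NULL, South); (NULL, West); (NULL, West)

FULL OUTER JOIN keeps every row from both sides; unmatched rows get NULL for the other side's columns.
Matching on l.sku = r.sku AND l.zone = r.zone. A NULL in a compared column never satisfies the condition.
Matched pairs: 0; unmatched l rows kept: 6; unmatched r rows kept: 7.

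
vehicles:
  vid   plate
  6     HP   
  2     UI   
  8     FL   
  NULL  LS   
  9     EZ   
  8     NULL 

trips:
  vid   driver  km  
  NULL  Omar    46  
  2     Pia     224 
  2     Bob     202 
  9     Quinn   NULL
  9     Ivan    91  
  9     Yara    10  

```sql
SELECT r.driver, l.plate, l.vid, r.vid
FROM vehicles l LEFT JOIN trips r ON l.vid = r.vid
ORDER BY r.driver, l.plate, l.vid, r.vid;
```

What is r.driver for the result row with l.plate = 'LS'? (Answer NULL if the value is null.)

LEFT JOIN keeps every row from `vehicles`; unmatched rows get NULL for `trips`'s columns.
Matching on l.vid = r.vid. A NULL in a compared column never satisfies the condition.
- l[0] vid=6 → no match; kept with NULLs on the r side.
- l[1] vid=2 → 2 match(es) in r → 2 row(s).
- l[2] vid=8 → no match; kept with NULLs on the r side.
- l[3] vid=NULL → no match; kept with NULLs on the r side.
- l[4] vid=9 → 3 match(es) in r → 3 row(s).
- l[5] vid=8 → no match; kept with NULLs on the r side.

NULL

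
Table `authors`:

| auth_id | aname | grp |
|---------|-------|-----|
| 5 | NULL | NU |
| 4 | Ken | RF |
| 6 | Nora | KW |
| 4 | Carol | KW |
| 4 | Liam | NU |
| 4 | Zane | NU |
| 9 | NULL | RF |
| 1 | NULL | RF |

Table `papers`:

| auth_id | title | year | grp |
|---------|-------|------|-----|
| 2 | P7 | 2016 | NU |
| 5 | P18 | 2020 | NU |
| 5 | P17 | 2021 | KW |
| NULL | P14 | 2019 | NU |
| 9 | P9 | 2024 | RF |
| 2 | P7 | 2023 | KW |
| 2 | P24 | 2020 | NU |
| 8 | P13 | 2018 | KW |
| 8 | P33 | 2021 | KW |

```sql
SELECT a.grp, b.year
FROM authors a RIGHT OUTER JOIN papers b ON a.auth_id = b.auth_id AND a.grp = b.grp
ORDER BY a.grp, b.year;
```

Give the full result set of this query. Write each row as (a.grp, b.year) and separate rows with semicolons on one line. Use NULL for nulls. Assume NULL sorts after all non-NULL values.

RIGHT JOIN keeps every row from `papers`; unmatched rows get NULL for `authors`'s columns.
Matching on a.auth_id = b.auth_id AND a.grp = b.grp. A NULL in a compared column never satisfies the condition.
Matched pairs: 2; unmatched b rows kept: 7.

(NU, 2020); (RF, 2024); (NULL, 2016); (NULL, 2018); (NULL, 2019); (NULL, 2020); (NULL, 2021); (NULL, 2021); (NULL, 2023)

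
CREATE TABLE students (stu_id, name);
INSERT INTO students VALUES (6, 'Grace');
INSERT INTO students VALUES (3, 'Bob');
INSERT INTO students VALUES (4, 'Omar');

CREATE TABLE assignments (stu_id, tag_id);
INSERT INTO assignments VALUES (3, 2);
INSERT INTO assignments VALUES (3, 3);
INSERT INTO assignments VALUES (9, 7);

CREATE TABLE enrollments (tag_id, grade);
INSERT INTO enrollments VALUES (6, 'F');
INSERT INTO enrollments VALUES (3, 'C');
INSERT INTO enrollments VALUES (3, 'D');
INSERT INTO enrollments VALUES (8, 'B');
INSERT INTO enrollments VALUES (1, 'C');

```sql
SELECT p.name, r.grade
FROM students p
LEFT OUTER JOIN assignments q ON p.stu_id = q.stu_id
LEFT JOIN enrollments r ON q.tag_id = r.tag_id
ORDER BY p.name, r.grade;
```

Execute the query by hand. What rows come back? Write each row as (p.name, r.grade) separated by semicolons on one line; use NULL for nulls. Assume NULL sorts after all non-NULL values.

(Bob, C); (Bob, D); (Bob, NULL); (Grace, NULL); (Omar, NULL)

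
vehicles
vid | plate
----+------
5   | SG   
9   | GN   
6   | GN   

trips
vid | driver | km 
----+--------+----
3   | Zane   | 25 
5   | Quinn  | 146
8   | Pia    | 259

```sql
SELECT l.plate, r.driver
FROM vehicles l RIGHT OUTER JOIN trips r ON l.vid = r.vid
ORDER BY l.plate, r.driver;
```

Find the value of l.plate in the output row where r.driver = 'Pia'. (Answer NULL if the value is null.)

NULL

RIGHT JOIN keeps every row from `trips`; unmatched rows get NULL for `vehicles`'s columns.
Matching on l.vid = r.vid.
Matched pairs: 1; unmatched r rows kept: 2.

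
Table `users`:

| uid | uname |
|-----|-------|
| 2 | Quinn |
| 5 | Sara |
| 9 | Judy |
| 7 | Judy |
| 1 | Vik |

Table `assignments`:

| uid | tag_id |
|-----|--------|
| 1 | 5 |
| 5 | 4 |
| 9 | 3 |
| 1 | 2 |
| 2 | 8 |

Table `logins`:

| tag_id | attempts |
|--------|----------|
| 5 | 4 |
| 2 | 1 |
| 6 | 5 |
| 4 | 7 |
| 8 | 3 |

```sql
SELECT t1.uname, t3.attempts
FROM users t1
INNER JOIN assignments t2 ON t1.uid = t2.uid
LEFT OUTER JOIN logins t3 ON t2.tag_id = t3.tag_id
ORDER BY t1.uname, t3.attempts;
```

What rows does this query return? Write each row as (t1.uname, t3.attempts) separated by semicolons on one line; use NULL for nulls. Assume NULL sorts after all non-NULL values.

(Judy, NULL); (Quinn, 3); (Sara, 7); (Vik, 1); (Vik, 4)

Step 1 — t1 INNER JOIN t2 on uid → 5 row(s).
Then LEFT JOIN `logins t3` on tag_id: each of those 5 rows is kept; rows whose t2.tag_id has no match in t3 get NULL for t3's columns.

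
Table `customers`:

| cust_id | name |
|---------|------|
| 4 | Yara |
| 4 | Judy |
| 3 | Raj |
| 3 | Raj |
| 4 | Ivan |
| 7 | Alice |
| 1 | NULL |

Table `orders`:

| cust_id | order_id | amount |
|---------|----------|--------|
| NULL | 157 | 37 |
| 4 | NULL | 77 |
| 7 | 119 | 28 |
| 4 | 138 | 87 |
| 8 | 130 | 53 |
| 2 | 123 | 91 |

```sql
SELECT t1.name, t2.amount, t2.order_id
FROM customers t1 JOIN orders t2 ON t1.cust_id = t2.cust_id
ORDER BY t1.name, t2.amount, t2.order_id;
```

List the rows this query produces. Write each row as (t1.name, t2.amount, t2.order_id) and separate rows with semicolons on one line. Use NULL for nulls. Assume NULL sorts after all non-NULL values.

(Alice, 28, 119); (Ivan, 77, NULL); (Ivan, 87, 138); (Judy, 77, NULL); (Judy, 87, 138); (Yara, 77, NULL); (Yara, 87, 138)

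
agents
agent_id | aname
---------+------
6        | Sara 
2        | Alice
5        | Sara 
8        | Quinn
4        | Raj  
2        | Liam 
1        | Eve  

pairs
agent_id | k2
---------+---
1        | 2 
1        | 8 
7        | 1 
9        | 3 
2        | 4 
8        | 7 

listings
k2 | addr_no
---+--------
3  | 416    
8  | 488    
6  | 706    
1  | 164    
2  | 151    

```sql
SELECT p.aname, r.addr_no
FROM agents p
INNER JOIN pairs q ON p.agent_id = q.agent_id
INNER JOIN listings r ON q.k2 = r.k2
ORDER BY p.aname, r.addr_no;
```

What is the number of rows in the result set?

Step 1 — p INNER JOIN q on agent_id → 5 row(s).
Then INNER JOIN `listings r` on k2: keep only rows whose q.k2 appears in r.
Result: 2 row(s).

2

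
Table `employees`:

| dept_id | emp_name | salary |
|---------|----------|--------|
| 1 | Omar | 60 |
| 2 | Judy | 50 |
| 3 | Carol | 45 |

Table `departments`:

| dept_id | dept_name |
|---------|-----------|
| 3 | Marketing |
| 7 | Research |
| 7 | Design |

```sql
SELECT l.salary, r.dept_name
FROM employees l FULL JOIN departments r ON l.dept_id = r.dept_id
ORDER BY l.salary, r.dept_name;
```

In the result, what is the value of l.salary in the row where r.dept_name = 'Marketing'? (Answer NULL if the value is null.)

45

FULL OUTER JOIN keeps every row from both sides; unmatched rows get NULL for the other side's columns.
Matching on l.dept_id = r.dept_id.
- l row (dept_id=1): no match → kept, r columns NULL.
- l row (dept_id=2): no match → kept, r columns NULL.
- l row (dept_id=3): matches 1 r row(s) → 1 output row(s).
- 2 row(s) from r found no l partner → padded with NULL.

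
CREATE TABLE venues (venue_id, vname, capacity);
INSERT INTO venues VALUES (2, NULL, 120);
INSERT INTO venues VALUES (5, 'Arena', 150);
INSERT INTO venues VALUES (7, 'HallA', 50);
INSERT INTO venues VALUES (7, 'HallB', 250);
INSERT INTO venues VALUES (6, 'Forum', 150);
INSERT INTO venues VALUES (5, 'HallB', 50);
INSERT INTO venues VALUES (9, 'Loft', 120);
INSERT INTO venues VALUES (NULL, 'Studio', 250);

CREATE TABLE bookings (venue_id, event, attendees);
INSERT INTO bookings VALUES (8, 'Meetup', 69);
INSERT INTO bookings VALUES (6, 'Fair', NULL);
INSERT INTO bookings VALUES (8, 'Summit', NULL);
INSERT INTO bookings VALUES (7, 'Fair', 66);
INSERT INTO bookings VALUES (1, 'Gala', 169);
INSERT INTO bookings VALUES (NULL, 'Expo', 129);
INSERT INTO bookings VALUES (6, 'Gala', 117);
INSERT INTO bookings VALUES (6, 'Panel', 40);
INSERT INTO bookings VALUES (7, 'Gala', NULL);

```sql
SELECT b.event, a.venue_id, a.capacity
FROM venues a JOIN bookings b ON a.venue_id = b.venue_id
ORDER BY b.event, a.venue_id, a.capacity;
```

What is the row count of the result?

INNER JOIN keeps only pairs where the ON condition holds.
Matching on a.venue_id = b.venue_id. A NULL in a compared column never satisfies the condition.
- a (venue_id=2) has no partner → excluded.
- a (venue_id=5) has no partner → excluded.
- a (venue_id=7) pairs with 2 row(s) of b.
- a (venue_id=7) pairs with 2 row(s) of b.
- a (venue_id=6) pairs with 3 row(s) of b.
- a (venue_id=5) has no partner → excluded.
- a (venue_id=9) has no partner → excluded.
- a (venue_id=NULL) has no partner → excluded.
Total: 7 rows.

7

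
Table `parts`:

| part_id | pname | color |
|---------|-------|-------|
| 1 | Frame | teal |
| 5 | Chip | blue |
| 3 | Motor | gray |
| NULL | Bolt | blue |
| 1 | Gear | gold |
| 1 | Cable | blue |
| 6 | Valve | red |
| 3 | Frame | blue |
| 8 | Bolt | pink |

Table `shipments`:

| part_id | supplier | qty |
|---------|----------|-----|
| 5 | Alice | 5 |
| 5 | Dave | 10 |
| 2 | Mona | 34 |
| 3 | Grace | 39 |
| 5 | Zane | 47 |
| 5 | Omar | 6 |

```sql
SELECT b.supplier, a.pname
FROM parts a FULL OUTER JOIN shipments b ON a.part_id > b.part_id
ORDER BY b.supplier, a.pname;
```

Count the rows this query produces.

20

FULL OUTER JOIN keeps every row from both sides; unmatched rows get NULL for the other side's columns.
Matching on a.part_id > b.part_id. A NULL in a compared column never satisfies the condition.
- a (part_id=1) has no partner → padded with NULL.
- a (part_id=5) pairs with 2 row(s) of b.
- a (part_id=3) pairs with 1 row(s) of b.
- a (part_id=NULL) has no partner → padded with NULL.
- a (part_id=1) has no partner → padded with NULL.
- a (part_id=1) has no partner → padded with NULL.
- a (part_id=6) pairs with 6 row(s) of b.
- a (part_id=3) pairs with 1 row(s) of b.
- a (part_id=8) pairs with 6 row(s) of b.
Total: 16 matched + 4 padded = 20 rows.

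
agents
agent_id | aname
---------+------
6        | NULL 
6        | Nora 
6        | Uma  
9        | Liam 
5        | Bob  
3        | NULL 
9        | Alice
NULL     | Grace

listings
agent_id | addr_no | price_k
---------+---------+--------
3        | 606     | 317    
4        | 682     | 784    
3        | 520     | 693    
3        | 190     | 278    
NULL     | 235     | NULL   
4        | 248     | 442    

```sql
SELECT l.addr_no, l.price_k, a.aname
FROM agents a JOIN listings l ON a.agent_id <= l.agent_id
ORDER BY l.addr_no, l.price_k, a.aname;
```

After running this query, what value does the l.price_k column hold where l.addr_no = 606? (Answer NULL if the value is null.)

317

INNER JOIN keeps only pairs where the ON condition holds.
Matching on a.agent_id <= l.agent_id. A NULL in a compared column never satisfies the condition.
- agent_id=6: no matching l row, dropped.
- agent_id=6: no matching l row, dropped.
- agent_id=6: no matching l row, dropped.
- agent_id=9: no matching l row, dropped.
- agent_id=5: no matching l row, dropped.
- agent_id=3: 5 matching l row(s), so 5 row(s) emitted.
- agent_id=9: no matching l row, dropped.
- agent_id=NULL: no matching l row, dropped.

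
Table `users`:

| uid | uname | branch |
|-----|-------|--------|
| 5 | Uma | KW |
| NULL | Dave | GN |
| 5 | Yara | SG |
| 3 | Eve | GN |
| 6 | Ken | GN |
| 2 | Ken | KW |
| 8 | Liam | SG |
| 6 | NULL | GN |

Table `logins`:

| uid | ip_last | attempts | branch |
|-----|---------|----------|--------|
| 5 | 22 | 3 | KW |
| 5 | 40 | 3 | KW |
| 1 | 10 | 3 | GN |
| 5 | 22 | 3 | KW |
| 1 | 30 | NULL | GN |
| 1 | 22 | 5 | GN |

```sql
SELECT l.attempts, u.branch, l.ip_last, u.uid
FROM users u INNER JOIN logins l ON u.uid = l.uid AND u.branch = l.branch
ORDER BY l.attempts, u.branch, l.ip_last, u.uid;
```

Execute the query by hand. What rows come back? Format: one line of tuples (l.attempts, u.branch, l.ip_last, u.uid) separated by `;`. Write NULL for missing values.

INNER JOIN keeps only pairs where the ON condition holds.
Matching on u.uid = l.uid AND u.branch = l.branch. A NULL in a compared column never satisfies the condition.
Matched pairs: 3.

(3, KW, 22, 5); (3, KW, 22, 5); (3, KW, 40, 5)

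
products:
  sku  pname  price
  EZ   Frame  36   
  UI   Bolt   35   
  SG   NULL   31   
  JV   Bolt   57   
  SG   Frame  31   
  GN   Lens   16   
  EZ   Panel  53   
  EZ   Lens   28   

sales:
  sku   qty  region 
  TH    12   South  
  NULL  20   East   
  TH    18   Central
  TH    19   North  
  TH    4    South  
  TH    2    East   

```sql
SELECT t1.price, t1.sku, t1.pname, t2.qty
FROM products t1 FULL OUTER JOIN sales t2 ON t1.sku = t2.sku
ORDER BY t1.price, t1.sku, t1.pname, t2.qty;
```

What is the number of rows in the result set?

FULL OUTER JOIN keeps every row from both sides; unmatched rows get NULL for the other side's columns.
Matching on t1.sku = t2.sku. A NULL in a compared column never satisfies the condition.
- t1 (sku=EZ) has no partner → padded with NULL.
- t1 (sku=UI) has no partner → padded with NULL.
- t1 (sku=SG) has no partner → padded with NULL.
- t1 (sku=JV) has no partner → padded with NULL.
- t1 (sku=SG) has no partner → padded with NULL.
- t1 (sku=GN) has no partner → padded with NULL.
- t1 (sku=EZ) has no partner → padded with NULL.
- t1 (sku=EZ) has no partner → padded with NULL.
- 6 row(s) from t2 found no t1 partner → padded with NULL.
Total: 0 matched + 14 padded = 14 rows.

14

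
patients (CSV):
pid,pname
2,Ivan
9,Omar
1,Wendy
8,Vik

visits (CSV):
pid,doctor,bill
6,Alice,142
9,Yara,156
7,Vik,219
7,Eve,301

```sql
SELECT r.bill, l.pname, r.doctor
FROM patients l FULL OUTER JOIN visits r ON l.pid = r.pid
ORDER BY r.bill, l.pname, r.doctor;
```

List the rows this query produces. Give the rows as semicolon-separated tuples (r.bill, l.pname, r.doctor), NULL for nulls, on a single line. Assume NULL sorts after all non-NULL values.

(142, NULL, Alice); (156, Omar, Yara); (219, NULL, Vik); (301, NULL, Eve); (NULL, Ivan, NULL); (NULL, Vik, NULL); (NULL, Wendy, NULL)

FULL OUTER JOIN keeps every row from both sides; unmatched rows get NULL for the other side's columns.
Matching on l.pid = r.pid.
- pid=2: no r row matches, row kept with r columns NULL.
- pid=9: 1 matching r row(s), so 1 row(s) emitted.
- pid=1: no r row matches, row kept with r columns NULL.
- pid=8: no r row matches, row kept with r columns NULL.
- plus 3 unmatched r row(s), each kept with NULL l columns.
After projecting and ordering:
r.bill | l.pname | r.doctor
142 | NULL | Alice
156 | Omar | Yara
219 | NULL | Vik
301 | NULL | Eve
NULL | Ivan | NULL
NULL | Vik | NULL
NULL | Wendy | NULL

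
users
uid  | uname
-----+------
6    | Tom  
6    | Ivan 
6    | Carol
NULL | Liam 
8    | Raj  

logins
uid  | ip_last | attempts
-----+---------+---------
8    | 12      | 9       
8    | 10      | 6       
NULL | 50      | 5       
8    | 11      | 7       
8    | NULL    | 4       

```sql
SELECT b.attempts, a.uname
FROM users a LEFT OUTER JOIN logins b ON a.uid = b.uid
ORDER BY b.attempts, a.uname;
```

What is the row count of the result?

LEFT JOIN keeps every row from `users`; unmatched rows get NULL for `logins`'s columns.
Matching on a.uid = b.uid. A NULL in a compared column never satisfies the condition.
- a (uid=6) has no partner → padded with NULL.
- a (uid=6) has no partner → padded with NULL.
- a (uid=6) has no partner → padded with NULL.
- a (uid=NULL) has no partner → padded with NULL.
- a (uid=8) pairs with 4 row(s) of b.
Total: 4 matched + 4 padded = 8 rows.

8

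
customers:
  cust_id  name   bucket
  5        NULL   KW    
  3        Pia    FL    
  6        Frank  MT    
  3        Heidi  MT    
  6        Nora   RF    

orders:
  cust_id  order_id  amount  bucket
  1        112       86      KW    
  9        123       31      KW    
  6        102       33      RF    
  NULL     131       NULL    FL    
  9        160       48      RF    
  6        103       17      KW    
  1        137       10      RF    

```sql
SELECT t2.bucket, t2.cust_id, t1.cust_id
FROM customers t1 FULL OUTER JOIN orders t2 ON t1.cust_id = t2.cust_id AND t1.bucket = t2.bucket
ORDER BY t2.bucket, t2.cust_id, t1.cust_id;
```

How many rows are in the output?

11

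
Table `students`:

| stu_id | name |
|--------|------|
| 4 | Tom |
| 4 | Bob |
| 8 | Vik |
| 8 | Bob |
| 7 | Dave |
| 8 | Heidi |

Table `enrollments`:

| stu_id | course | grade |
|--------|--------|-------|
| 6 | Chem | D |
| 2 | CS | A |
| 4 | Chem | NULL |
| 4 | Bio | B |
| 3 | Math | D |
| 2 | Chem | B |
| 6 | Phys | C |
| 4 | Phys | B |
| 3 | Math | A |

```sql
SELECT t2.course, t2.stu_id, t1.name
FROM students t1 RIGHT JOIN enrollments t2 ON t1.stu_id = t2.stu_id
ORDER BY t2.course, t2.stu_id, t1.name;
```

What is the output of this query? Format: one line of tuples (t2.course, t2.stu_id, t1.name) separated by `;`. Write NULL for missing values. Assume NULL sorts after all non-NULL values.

RIGHT JOIN keeps every row from `enrollments`; unmatched rows get NULL for `students`'s columns.
Matching on t1.stu_id = t2.stu_id.
- t1[0] stu_id=4 → 3 match(es) in t2 → 3 row(s).
- t1[1] stu_id=4 → 3 match(es) in t2 → 3 row(s).
- t1[2] stu_id=8 → no match.
- t1[3] stu_id=8 → no match.
- t1[4] stu_id=7 → no match.
- t1[5] stu_id=8 → no match.
- 6 row(s) from t2 found no t1 partner → padded with NULL.

(Bio, 4, Bob); (Bio, 4, Tom); (CS, 2, NULL); (Chem, 2, NULL); (Chem, 4, Bob); (Chem, 4, Tom); (Chem, 6, NULL); (Math, 3, NULL); (Math, 3, NULL); (Phys, 4, Bob); (Phys, 4, Tom); (Phys, 6, NULL)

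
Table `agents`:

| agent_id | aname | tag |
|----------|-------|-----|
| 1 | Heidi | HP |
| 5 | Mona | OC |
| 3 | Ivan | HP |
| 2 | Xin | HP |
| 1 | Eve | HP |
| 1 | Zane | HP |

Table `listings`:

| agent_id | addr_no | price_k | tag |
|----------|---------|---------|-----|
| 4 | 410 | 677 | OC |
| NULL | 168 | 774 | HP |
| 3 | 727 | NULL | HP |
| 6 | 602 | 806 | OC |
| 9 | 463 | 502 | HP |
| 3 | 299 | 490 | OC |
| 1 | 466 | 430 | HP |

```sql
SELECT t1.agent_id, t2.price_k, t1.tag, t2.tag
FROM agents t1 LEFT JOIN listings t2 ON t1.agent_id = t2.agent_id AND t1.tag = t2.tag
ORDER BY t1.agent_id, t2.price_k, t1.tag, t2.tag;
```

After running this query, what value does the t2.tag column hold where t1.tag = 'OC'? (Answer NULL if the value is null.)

LEFT JOIN keeps every row from `agents`; unmatched rows get NULL for `listings`'s columns.
Matching on t1.agent_id = t2.agent_id AND t1.tag = t2.tag. A NULL in a compared column never satisfies the condition.
- agent_id=1, tag=HP: 1 matching t2 row(s), so 1 row(s) emitted.
- agent_id=5, tag=OC: no t2 row matches, row kept with t2 columns NULL.
- agent_id=3, tag=HP: 1 matching t2 row(s), so 1 row(s) emitted.
- agent_id=2, tag=HP: no t2 row matches, row kept with t2 columns NULL.
- agent_id=1, tag=HP: 1 matching t2 row(s), so 1 row(s) emitted.
- agent_id=1, tag=HP: 1 matching t2 row(s), so 1 row(s) emitted.

NULL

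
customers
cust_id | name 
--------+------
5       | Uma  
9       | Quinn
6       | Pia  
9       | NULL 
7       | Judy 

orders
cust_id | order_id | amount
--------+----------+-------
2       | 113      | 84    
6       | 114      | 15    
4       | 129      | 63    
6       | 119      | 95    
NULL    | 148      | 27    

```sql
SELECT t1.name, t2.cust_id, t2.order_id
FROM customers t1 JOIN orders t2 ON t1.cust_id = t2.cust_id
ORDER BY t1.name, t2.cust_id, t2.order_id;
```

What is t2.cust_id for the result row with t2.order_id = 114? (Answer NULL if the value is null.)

INNER JOIN keeps only pairs where the ON condition holds.
Matching on t1.cust_id = t2.cust_id. A NULL in a compared column never satisfies the condition.
Matched pairs: 2.

6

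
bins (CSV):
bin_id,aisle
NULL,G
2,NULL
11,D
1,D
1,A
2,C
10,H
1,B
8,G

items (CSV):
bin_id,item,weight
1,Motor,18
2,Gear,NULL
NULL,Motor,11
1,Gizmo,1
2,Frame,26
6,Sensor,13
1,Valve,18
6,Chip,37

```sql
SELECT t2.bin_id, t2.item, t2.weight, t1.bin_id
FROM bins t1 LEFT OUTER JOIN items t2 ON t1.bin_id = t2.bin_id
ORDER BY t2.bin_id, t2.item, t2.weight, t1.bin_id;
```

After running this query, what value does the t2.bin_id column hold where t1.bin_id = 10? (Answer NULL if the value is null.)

LEFT JOIN keeps every row from `bins`; unmatched rows get NULL for `items`'s columns.
Matching on t1.bin_id = t2.bin_id. A NULL in a compared column never satisfies the condition.
- t1[0] bin_id=NULL → no match; kept with NULLs on the t2 side.
- t1[1] bin_id=2 → 2 match(es) in t2 → 2 row(s).
- t1[2] bin_id=11 → no match; kept with NULLs on the t2 side.
- t1[3] bin_id=1 → 3 match(es) in t2 → 3 row(s).
- t1[4] bin_id=1 → 3 match(es) in t2 → 3 row(s).
- t1[5] bin_id=2 → 2 match(es) in t2 → 2 row(s).
- t1[6] bin_id=10 → no match; kept with NULLs on the t2 side.
- t1[7] bin_id=1 → 3 match(es) in t2 → 3 row(s).
- t1[8] bin_id=8 → no match; kept with NULLs on the t2 side.

NULL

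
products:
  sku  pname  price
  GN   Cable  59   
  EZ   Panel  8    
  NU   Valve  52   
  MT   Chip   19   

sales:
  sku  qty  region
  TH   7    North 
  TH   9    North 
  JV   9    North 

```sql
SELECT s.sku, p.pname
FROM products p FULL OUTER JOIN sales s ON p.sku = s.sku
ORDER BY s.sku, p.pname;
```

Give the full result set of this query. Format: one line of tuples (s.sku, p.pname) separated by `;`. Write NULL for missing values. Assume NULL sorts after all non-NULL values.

FULL OUTER JOIN keeps every row from both sides; unmatched rows get NULL for the other side's columns.
Matching on p.sku = s.sku.
Matched pairs: 0; unmatched p rows kept: 4; unmatched s rows kept: 3.

(JV, NULL); (TH, NULL); (TH, NULL); (NULL, Cable); (NULL, Chip); (NULL, Panel); (NULL, Valve)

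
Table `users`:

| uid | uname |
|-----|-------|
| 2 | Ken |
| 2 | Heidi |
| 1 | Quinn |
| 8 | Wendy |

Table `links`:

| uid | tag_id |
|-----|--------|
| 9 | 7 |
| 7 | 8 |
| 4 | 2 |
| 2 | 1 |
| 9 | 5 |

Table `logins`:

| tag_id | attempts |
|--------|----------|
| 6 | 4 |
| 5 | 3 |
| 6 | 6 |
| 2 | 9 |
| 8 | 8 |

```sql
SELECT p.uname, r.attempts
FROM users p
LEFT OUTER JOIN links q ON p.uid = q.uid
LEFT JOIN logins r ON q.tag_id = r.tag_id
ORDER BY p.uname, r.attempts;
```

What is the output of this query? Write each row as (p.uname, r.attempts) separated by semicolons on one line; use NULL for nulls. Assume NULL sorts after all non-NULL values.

(Heidi, NULL); (Ken, NULL); (Quinn, NULL); (Wendy, NULL)

Joins associate left-to-right: users LEFT JOIN links on uid gives 4 intermediate row(s).
Then LEFT JOIN `logins r` on tag_id: each of those 4 rows is kept; rows whose q.tag_id has no match in r get NULL for r's columns.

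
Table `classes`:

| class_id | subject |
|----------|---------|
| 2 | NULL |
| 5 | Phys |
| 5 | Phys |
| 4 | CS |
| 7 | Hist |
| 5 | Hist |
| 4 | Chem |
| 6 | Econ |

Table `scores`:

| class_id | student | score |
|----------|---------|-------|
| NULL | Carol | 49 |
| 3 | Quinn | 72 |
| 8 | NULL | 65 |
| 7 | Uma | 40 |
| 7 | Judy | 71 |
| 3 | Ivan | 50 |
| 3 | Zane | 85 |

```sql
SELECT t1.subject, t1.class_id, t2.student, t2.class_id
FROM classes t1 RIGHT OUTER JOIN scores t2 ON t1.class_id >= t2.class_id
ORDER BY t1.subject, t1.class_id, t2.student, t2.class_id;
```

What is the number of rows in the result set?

RIGHT JOIN keeps every row from `scores`; unmatched rows get NULL for `classes`'s columns.
Matching on t1.class_id >= t2.class_id. A NULL in a compared column never satisfies the condition.
- t1 (class_id=2) has no partner in t2.
- t1 (class_id=5) pairs with 3 row(s) of t2.
- t1 (class_id=5) pairs with 3 row(s) of t2.
- t1 (class_id=4) pairs with 3 row(s) of t2.
- t1 (class_id=7) pairs with 5 row(s) of t2.
- t1 (class_id=5) pairs with 3 row(s) of t2.
- t1 (class_id=4) pairs with 3 row(s) of t2.
- t1 (class_id=6) pairs with 3 row(s) of t2.
- plus 2 unmatched t2 row(s), each kept with NULL t1 columns.
Total: 23 matched + 2 padded = 25 rows.

25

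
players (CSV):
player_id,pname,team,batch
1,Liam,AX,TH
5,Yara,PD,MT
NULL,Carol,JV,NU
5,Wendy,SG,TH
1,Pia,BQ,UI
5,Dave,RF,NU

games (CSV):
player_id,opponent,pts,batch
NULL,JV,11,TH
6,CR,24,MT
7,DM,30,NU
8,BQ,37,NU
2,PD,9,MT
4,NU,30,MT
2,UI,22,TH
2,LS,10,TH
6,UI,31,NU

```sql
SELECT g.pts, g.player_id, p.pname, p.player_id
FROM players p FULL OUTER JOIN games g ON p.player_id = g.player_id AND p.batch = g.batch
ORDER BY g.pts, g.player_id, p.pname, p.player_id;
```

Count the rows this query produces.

FULL OUTER JOIN keeps every row from both sides; unmatched rows get NULL for the other side's columns.
Matching on p.player_id = g.player_id AND p.batch = g.batch. A NULL in a compared column never satisfies the condition.
- p (player_id=1, batch=TH) has no partner → padded with NULL.
- p (player_id=5, batch=MT) has no partner → padded with NULL.
- p (player_id=NULL, batch=NU) has no partner → padded with NULL.
- p (player_id=5, batch=TH) has no partner → padded with NULL.
- p (player_id=1, batch=UI) has no partner → padded with NULL.
- p (player_id=5, batch=NU) has no partner → padded with NULL.
- plus 9 unmatched g row(s), each kept with NULL p columns.
Total: 0 matched + 15 padded = 15 rows.

15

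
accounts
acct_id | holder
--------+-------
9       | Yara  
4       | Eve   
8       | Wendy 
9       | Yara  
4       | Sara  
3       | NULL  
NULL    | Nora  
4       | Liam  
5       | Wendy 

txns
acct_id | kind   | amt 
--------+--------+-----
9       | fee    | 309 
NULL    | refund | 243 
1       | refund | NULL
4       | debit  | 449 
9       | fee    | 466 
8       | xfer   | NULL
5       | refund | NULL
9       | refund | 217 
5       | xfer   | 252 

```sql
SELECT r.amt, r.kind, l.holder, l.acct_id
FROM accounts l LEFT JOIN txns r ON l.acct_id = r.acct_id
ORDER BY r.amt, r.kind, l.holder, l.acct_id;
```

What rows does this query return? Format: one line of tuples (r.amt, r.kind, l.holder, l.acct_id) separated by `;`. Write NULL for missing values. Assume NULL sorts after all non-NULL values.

LEFT JOIN keeps every row from `accounts`; unmatched rows get NULL for `txns`'s columns.
Matching on l.acct_id = r.acct_id. A NULL in a compared column never satisfies the condition.
- l (acct_id=9) pairs with 3 row(s) of r.
- l (acct_id=4) pairs with 1 row(s) of r.
- l (acct_id=8) pairs with 1 row(s) of r.
- l (acct_id=9) pairs with 3 row(s) of r.
- l (acct_id=4) pairs with 1 row(s) of r.
- l (acct_id=3) has no partner → padded with NULL.
- l (acct_id=NULL) has no partner → padded with NULL.
- l (acct_id=4) pairs with 1 row(s) of r.
- l (acct_id=5) pairs with 2 row(s) of r.

(217, refund, Yara, 9); (217, refund, Yara, 9); (252, xfer, Wendy, 5); (309, fee, Yara, 9); (309, fee, Yara, 9); (449, debit, Eve, 4); (449, debit, Liam, 4); (449, debit, Sara, 4); (466, fee, Yara, 9); (466, fee, Yara, 9); (NULL, refund, Wendy, 5); (NULL, xfer, Wendy, 8); (NULL, NULL, Nora, NULL); (NULL, NULL, NULL, 3)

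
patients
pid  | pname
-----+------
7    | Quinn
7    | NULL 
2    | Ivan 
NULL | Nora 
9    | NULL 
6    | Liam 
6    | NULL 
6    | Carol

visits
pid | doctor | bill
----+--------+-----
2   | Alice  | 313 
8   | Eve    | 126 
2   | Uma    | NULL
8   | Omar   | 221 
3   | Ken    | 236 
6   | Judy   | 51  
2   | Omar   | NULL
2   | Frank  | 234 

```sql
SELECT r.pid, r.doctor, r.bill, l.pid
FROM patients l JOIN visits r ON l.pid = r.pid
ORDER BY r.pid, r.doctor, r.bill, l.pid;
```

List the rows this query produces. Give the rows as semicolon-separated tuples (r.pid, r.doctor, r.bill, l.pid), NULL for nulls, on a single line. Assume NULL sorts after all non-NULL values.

(2, Alice, 313, 2); (2, Frank, 234, 2); (2, Omar, NULL, 2); (2, Uma, NULL, 2); (6, Judy, 51, 6); (6, Judy, 51, 6); (6, Judy, 51, 6)

INNER JOIN keeps only pairs where the ON condition holds.
Matching on l.pid = r.pid. A NULL in a compared column never satisfies the condition.
- pid=7: no matching r row, dropped.
- pid=7: no matching r row, dropped.
- pid=2: 4 matching r row(s), so 4 row(s) emitted.
- pid=NULL: no matching r row, dropped.
- pid=9: no matching r row, dropped.
- pid=6: 1 matching r row(s), so 1 row(s) emitted.
- pid=6: 1 matching r row(s), so 1 row(s) emitted.
- pid=6: 1 matching r row(s), so 1 row(s) emitted.
After projecting and ordering:
r.pid | r.doctor | r.bill | l.pid
2 | Alice | 313 | 2
2 | Frank | 234 | 2
2 | Omar | NULL | 2
2 | Uma | NULL | 2
6 | Judy | 51 | 6
6 | Judy | 51 | 6
6 | Judy | 51 | 6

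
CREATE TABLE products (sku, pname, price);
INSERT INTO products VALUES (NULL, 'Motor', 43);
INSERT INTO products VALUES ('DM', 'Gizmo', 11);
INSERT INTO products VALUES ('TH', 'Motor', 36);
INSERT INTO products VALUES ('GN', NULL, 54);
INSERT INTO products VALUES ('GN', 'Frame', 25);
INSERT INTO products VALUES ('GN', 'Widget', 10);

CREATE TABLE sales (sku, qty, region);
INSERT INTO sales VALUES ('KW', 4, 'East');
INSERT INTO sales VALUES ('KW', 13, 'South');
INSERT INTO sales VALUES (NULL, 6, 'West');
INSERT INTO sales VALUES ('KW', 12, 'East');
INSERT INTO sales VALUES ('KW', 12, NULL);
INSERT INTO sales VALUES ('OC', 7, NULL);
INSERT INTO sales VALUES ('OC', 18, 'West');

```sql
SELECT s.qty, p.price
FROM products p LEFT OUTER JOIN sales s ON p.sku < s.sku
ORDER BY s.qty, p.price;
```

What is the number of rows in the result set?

LEFT JOIN keeps every row from `products`; unmatched rows get NULL for `sales`'s columns.
Matching on p.sku < s.sku. A NULL in a compared column never satisfies the condition.
- sku=NULL: no s row matches, row kept with s columns NULL.
- sku=DM: 6 matching s row(s), so 6 row(s) emitted.
- sku=TH: no s row matches, row kept with s columns NULL.
- sku=GN: 6 matching s row(s), so 6 row(s) emitted.
- sku=GN: 6 matching s row(s), so 6 row(s) emitted.
- sku=GN: 6 matching s row(s), so 6 row(s) emitted.
Total: 24 matched + 2 padded = 26 rows.

26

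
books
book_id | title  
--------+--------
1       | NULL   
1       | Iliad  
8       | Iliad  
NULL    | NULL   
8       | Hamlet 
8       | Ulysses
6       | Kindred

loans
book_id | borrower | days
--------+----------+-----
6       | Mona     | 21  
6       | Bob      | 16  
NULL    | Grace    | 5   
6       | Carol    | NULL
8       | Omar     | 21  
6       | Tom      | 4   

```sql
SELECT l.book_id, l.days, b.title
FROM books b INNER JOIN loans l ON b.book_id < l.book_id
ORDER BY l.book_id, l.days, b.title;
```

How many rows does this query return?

11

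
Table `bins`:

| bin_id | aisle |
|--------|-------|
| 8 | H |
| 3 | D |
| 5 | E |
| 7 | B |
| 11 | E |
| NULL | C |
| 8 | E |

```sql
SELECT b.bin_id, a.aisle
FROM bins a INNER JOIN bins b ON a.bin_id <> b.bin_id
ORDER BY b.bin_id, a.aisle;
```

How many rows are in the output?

28

INNER JOIN keeps only pairs where the ON condition holds.
Matching on a.bin_id <> b.bin_id. A NULL in a compared column never satisfies the condition.
- a (bin_id=8) pairs with 4 row(s) of b.
- a (bin_id=3) pairs with 5 row(s) of b.
- a (bin_id=5) pairs with 5 row(s) of b.
- a (bin_id=7) pairs with 5 row(s) of b.
- a (bin_id=11) pairs with 5 row(s) of b.
- a (bin_id=NULL) has no partner → excluded.
- a (bin_id=8) pairs with 4 row(s) of b.
Total: 28 rows.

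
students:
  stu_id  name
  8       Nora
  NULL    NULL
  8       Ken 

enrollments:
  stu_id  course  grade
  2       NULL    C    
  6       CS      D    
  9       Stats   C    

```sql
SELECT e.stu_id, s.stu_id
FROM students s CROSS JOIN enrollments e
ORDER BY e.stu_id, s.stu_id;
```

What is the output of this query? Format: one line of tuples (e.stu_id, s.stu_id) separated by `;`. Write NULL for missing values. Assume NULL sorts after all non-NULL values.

CROSS JOIN pairs every row of `students` with every row of `enrollments`: 3 × 3 = 9 rows.
After projecting and ordering:
e.stu_id | s.stu_id
2 | 8
2 | 8
2 | NULL
6 | 8
6 | 8
6 | NULL
9 | 8
9 | 8
9 | NULL

(2, 8); (2, 8); (2, NULL); (6, 8); (6, 8); (6, NULL); (9, 8); (9, 8); (9, NULL)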